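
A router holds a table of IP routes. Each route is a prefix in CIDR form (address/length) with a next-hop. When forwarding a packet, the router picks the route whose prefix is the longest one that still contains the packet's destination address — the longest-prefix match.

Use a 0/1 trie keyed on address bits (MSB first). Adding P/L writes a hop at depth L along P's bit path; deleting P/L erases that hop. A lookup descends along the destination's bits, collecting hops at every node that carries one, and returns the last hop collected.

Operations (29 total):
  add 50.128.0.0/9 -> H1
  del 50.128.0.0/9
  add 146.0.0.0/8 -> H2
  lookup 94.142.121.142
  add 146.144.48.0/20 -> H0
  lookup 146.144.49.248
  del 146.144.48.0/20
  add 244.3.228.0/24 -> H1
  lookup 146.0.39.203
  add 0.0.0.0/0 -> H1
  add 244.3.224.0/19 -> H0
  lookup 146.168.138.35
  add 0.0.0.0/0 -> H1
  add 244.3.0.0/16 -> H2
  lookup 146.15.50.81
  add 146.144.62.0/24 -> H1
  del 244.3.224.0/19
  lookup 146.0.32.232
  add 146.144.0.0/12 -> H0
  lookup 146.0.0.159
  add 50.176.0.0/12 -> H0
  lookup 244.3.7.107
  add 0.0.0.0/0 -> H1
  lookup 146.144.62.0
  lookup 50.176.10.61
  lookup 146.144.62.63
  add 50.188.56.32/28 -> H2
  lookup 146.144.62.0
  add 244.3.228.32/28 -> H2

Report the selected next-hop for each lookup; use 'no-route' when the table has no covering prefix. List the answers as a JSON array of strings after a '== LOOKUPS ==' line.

Trace:
  add 50.128.0.0/9 -> H1 at depth 9
  del 50.128.0.0/9 (clear depth 9)
  add 146.0.0.0/8 -> H2 at depth 8
  lookup 94.142.121.142: bits 0 walk d0:-→d1:- -> no-route
  add 146.144.48.0/20 -> H0 at depth 20
  lookup 146.144.49.248: bits 10010010100100000011 walk d0:-→d1:-→d2:-→d3:-→d4:-→d5:-→d6:-→d7:-→d8:H2→d9:-→d10:-→d11:-→d12:-→d13:-→d14:-→d15:-→d16:-→d17:-→d18:-→d19:-→d20:H0 -> H0
  del 146.144.48.0/20 (clear depth 20)
  add 244.3.228.0/24 -> H1 at depth 24
  lookup 146.0.39.203: bits 10010010 walk d0:-→d1:-→d2:-→d3:-→d4:-→d5:-→d6:-→d7:-→d8:H2 -> H2
  add 0.0.0.0/0 -> H1 at depth 0
  add 244.3.224.0/19 -> H0 at depth 19
  lookup 146.168.138.35: bits 1001001010 walk d0:H1→d1:-→d2:-→d3:-→d4:-→d5:-→d6:-→d7:-→d8:H2→d9:-→d10:- -> H2
  add 0.0.0.0/0 -> H1 at depth 0
  add 244.3.0.0/16 -> H2 at depth 16
  lookup 146.15.50.81: bits 10010010 walk d0:H1→d1:-→d2:-→d3:-→d4:-→d5:-→d6:-→d7:-→d8:H2 -> H2
  add 146.144.62.0/24 -> H1 at depth 24
  del 244.3.224.0/19 (clear depth 19)
  lookup 146.0.32.232: bits 10010010 walk d0:H1→d1:-→d2:-→d3:-→d4:-→d5:-→d6:-→d7:-→d8:H2 -> H2
  add 146.144.0.0/12 -> H0 at depth 12
  lookup 146.0.0.159: bits 10010010 walk d0:H1→d1:-→d2:-→d3:-→d4:-→d5:-→d6:-→d7:-→d8:H2 -> H2
  add 50.176.0.0/12 -> H0 at depth 12
  lookup 244.3.7.107: bits 1111010000000011 walk d0:H1→d1:-→d2:-→d3:-→d4:-→d5:-→d6:-→d7:-→d8:-→d9:-→d10:-→d11:-→d12:-→d13:-→d14:-→d15:-→d16:H2 -> H2
  add 0.0.0.0/0 -> H1 at depth 0
  lookup 146.144.62.0: bits 100100101001000000111110 walk d0:H1→d1:-→d2:-→d3:-→d4:-→d5:-→d6:-→d7:-→d8:H2→d9:-→d10:-→d11:-→d12:H0→d13:-→d14:-→d15:-→d16:-→d17:-→d18:-→d19:-→d20:-→d21:-→d22:-→d23:-→d24:H1 -> H1
  lookup 50.176.10.61: bits 001100101011 walk d0:H1→d1:-→d2:-→d3:-→d4:-→d5:-→d6:-→d7:-→d8:-→d9:-→d10:-→d11:-→d12:H0 -> H0
  lookup 146.144.62.63: bits 100100101001000000111110 walk d0:H1→d1:-→d2:-→d3:-→d4:-→d5:-→d6:-→d7:-→d8:H2→d9:-→d10:-→d11:-→d12:H0→d13:-→d14:-→d15:-→d16:-→d17:-→d18:-→d19:-→d20:-→d21:-→d22:-→d23:-→d24:H1 -> H1
  add 50.188.56.32/28 -> H2 at depth 28
  lookup 146.144.62.0: bits 100100101001000000111110 walk d0:H1→d1:-→d2:-→d3:-→d4:-→d5:-→d6:-→d7:-→d8:H2→d9:-→d10:-→d11:-→d12:H0→d13:-→d14:-→d15:-→d16:-→d17:-→d18:-→d19:-→d20:-→d21:-→d22:-→d23:-→d24:H1 -> H1
  add 244.3.228.32/28 -> H2 at depth 28

== LOOKUPS ==
["no-route","H0","H2","H2","H2","H2","H2","H2","H1","H0","H1","H1"]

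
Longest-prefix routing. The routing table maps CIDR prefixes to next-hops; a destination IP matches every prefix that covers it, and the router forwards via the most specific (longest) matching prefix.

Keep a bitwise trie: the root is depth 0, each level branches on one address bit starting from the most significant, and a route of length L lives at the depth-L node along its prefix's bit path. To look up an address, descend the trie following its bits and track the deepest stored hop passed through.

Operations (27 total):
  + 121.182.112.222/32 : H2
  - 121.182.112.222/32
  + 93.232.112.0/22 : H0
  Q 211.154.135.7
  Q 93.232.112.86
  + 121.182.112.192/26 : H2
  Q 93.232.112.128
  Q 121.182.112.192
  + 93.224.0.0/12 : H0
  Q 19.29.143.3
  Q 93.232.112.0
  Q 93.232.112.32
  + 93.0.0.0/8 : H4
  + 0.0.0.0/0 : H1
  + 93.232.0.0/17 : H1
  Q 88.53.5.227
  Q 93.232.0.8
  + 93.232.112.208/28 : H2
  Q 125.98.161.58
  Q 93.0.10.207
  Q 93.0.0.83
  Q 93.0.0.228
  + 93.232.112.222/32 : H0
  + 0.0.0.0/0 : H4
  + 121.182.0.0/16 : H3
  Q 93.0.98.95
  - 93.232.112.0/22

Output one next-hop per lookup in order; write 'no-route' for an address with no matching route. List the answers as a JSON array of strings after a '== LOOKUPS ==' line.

Apply in order:
  + 121.182.112.222/32 (H2) depth=32
  - 121.182.112.222/32 clear@32
  + 93.232.112.0/22 (H0) depth=22
  ? 211.154.135.7  path d0:-  best=no-route
  ? 93.232.112.86  path d0:-→d1:-→d2:-→d3:-→d4:-→d5:-→d6:-→d7:-→d8:-→d9:-→d10:-→d11:-→d12:-→d13:-→d14:-→d15:-→d16:-→d17:-→d18:-→d19:-→d20:-→d21:-→d22:H0  best=H0
  + 121.182.112.192/26 (H2) depth=26
  ? 93.232.112.128  path d0:-→d1:-→d2:-→d3:-→d4:-→d5:-→d6:-→d7:-→d8:-→d9:-→d10:-→d11:-→d12:-→d13:-→d14:-→d15:-→d16:-→d17:-→d18:-→d19:-→d20:-→d21:-→d22:H0  best=H0
  ? 121.182.112.192  path d0:-→d1:-→d2:-→d3:-→d4:-→d5:-→d6:-→d7:-→d8:-→d9:-→d10:-→d11:-→d12:-→d13:-→d14:-→d15:-→d16:-→d17:-→d18:-→d19:-→d20:-→d21:-→d22:-→d23:-→d24:-→d25:-→d26:H2→d27:-  best=H2
  + 93.224.0.0/12 (H0) depth=12
  ? 19.29.143.3  path d0:-→d1:-  best=no-route
  ? 93.232.112.0  path d0:-→d1:-→d2:-→d3:-→d4:-→d5:-→d6:-→d7:-→d8:-→d9:-→d10:-→d11:-→d12:H0→d13:-→d14:-→d15:-→d16:-→d17:-→d18:-→d19:-→d20:-→d21:-→d22:H0  best=H0
  ? 93.232.112.32  path d0:-→d1:-→d2:-→d3:-→d4:-→d5:-→d6:-→d7:-→d8:-→d9:-→d10:-→d11:-→d12:H0→d13:-→d14:-→d15:-→d16:-→d17:-→d18:-→d19:-→d20:-→d21:-→d22:H0  best=H0
  + 93.0.0.0/8 (H4) depth=8
  + 0.0.0.0/0 (H1) depth=0
  + 93.232.0.0/17 (H1) depth=17
  ? 88.53.5.227  path d0:H1→d1:-→d2:-→d3:-→d4:-→d5:-  best=H1
  ? 93.232.0.8  path d0:H1→d1:-→d2:-→d3:-→d4:-→d5:-→d6:-→d7:-→d8:H4→d9:-→d10:-→d11:-→d12:H0→d13:-→d14:-→d15:-→d16:-→d17:H1  best=H1
  + 93.232.112.208/28 (H2) depth=28
  ? 125.98.161.58  path d0:H1→d1:-→d2:-→d3:-→d4:-→d5:-  best=H1
  ? 93.0.10.207  path d0:H1→d1:-→d2:-→d3:-→d4:-→d5:-→d6:-→d7:-→d8:H4  best=H4
  ? 93.0.0.83  path d0:H1→d1:-→d2:-→d3:-→d4:-→d5:-→d6:-→d7:-→d8:H4  best=H4
  ? 93.0.0.228  path d0:H1→d1:-→d2:-→d3:-→d4:-→d5:-→d6:-→d7:-→d8:H4  best=H4
  + 93.232.112.222/32 (H0) depth=32
  + 0.0.0.0/0 (H4) depth=0
  + 121.182.0.0/16 (H3) depth=16
  ? 93.0.98.95  path d0:H4→d1:-→d2:-→d3:-→d4:-→d5:-→d6:-→d7:-→d8:H4  best=H4
  - 93.232.112.0/22 clear@22

== LOOKUPS ==
["no-route","H0","H0","H2","no-route","H0","H0","H1","H1","H1","H4","H4","H4","H4"]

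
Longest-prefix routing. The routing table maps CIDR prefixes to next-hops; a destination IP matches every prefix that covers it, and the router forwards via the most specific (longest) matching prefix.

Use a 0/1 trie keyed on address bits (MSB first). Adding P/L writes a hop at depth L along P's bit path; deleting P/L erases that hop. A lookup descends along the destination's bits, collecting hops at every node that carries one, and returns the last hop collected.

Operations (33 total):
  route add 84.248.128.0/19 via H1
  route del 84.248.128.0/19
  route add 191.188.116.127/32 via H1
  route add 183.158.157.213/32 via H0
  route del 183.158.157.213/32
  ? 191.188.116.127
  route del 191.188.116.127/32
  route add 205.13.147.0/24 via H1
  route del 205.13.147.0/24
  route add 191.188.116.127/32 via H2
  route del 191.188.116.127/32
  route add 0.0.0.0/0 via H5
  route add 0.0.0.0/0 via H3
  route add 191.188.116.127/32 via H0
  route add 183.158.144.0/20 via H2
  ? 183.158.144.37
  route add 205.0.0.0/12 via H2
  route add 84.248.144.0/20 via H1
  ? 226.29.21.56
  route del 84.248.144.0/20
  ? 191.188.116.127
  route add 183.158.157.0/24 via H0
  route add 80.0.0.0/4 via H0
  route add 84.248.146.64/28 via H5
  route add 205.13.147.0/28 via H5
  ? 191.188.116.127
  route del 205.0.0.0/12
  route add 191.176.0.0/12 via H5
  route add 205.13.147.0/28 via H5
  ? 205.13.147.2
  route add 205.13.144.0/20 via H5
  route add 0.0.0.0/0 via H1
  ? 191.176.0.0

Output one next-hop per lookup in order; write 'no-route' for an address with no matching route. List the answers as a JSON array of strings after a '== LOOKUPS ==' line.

Apply in order:
  + 84.248.128.0/19 (H1) depth=19
  del 84.248.128.0/19 (clear depth 19)
  + 191.188.116.127/32 (H1) depth=32
  + 183.158.157.213/32 (H0) depth=32
  del 183.158.157.213/32 (clear depth 32)
  Q 191.188.116.127: descend 10111111101111000111010001111111 ; hops seen [H1] ; pick H1
  del 191.188.116.127/32 (clear depth 32)
  + 205.13.147.0/24 (H1) depth=24
  del 205.13.147.0/24 (clear depth 24)
  + 191.188.116.127/32 (H2) depth=32
  del 191.188.116.127/32 (clear depth 32)
  + 0.0.0.0/0 (H5) depth=0
  + 0.0.0.0/0 (H3) depth=0
  + 191.188.116.127/32 (H0) depth=32
  + 183.158.144.0/20 (H2) depth=20
  Q 183.158.144.37: descend 10110111100111101001 ; hops seen [H3,H2] ; pick H2
  + 205.0.0.0/12 (H2) depth=12
  + 84.248.144.0/20 (H1) depth=20
  Q 226.29.21.56: descend 11 ; hops seen [H3] ; pick H3
  del 84.248.144.0/20 (clear depth 20)
  Q 191.188.116.127: descend 10111111101111000111010001111111 ; hops seen [H3,H0] ; pick H0
  + 183.158.157.0/24 (H0) depth=24
  + 80.0.0.0/4 (H0) depth=4
  + 84.248.146.64/28 (H5) depth=28
  + 205.13.147.0/28 (H5) depth=28
  Q 191.188.116.127: descend 10111111101111000111010001111111 ; hops seen [H3,H0] ; pick H0
  del 205.0.0.0/12 (clear depth 12)
  + 191.176.0.0/12 (H5) depth=12
  + 205.13.147.0/28 (H5) depth=28
  Q 205.13.147.2: descend 1100110100001101100100110000 ; hops seen [H3,H5] ; pick H5
  + 205.13.144.0/20 (H5) depth=20
  + 0.0.0.0/0 (H1) depth=0
  Q 191.176.0.0: descend 101111111011 ; hops seen [H1,H5] ; pick H5

== LOOKUPS ==
["H1","H2","H3","H0","H0","H5","H5"]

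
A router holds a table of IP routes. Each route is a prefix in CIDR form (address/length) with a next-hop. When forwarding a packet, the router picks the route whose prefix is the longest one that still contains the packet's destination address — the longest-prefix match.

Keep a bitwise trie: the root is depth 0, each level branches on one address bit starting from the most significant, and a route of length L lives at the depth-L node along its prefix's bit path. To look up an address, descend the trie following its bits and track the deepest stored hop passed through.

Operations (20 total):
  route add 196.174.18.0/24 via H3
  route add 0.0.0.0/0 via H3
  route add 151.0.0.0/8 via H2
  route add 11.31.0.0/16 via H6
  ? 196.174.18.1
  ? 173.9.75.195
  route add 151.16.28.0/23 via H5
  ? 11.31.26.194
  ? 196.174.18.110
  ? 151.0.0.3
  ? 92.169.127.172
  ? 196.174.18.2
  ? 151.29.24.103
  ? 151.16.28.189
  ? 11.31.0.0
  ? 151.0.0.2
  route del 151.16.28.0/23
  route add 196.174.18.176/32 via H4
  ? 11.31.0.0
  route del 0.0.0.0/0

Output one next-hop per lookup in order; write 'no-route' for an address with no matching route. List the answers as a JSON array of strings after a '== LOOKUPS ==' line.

Process each operation:
  + 196.174.18.0/24 (H3) depth=24
  + 0.0.0.0/0 (H3) depth=0
  + 151.0.0.0/8 (H2) depth=8
  + 11.31.0.0/16 (H6) depth=16
  Q 196.174.18.1: descend 110001001010111000010010 ; hops seen [H3,H3] ; pick H3
  Q 173.9.75.195: descend 10 ; hops seen [H3] ; pick H3
  + 151.16.28.0/23 (H5) depth=23
  Q 11.31.26.194: descend 0000101100011111 ; hops seen [H3,H6] ; pick H6
  Q 196.174.18.110: descend 110001001010111000010010 ; hops seen [H3,H3] ; pick H3
  Q 151.0.0.3: descend 10010111000 ; hops seen [H3,H2] ; pick H2
  Q 92.169.127.172: descend 0 ; hops seen [H3] ; pick H3
  Q 196.174.18.2: descend 110001001010111000010010 ; hops seen [H3,H3] ; pick H3
  Q 151.29.24.103: descend 100101110001 ; hops seen [H3,H2] ; pick H2
  Q 151.16.28.189: descend 10010111000100000001110 ; hops seen [H3,H2,H5] ; pick H5
  Q 11.31.0.0: descend 0000101100011111 ; hops seen [H3,H6] ; pick H6
  Q 151.0.0.2: descend 10010111000 ; hops seen [H3,H2] ; pick H2
  - 151.16.28.0/23 clear@23
  + 196.174.18.176/32 (H4) depth=32
  Q 11.31.0.0: descend 0000101100011111 ; hops seen [H3,H6] ; pick H6
  - 0.0.0.0/0 clear@0

== LOOKUPS ==
["H3","H3","H6","H3","H2","H3","H3","H2","H5","H6","H2","H6"]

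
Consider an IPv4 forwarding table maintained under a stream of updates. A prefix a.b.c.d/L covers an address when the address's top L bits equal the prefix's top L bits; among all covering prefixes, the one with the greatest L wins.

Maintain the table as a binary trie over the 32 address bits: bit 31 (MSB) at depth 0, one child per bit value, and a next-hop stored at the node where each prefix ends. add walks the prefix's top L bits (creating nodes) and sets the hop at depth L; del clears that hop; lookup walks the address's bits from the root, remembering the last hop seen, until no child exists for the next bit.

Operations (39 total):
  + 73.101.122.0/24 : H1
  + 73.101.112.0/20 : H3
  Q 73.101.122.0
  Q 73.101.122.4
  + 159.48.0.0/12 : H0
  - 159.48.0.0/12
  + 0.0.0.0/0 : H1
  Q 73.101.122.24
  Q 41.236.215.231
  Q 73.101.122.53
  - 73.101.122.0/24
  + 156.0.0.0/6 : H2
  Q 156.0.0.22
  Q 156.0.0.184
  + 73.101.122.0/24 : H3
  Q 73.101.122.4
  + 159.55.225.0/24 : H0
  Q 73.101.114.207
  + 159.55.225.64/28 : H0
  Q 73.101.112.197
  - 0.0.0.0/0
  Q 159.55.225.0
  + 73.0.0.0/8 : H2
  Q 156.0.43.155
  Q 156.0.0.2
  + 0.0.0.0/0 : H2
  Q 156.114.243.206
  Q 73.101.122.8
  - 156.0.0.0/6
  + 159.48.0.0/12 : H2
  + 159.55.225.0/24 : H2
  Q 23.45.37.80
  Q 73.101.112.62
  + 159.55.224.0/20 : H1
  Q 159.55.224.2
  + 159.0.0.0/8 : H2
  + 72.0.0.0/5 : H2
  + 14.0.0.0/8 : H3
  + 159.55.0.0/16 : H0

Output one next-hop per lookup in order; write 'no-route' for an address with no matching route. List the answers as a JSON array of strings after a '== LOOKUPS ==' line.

Trace:
  + 73.101.122.0/24 (H1) depth=24
  + 73.101.112.0/20 (H3) depth=20
  ? 73.101.122.0  path d0:-→d1:-→d2:-→d3:-→d4:-→d5:-→d6:-→d7:-→d8:-→d9:-→d10:-→d11:-→d12:-→d13:-→d14:-→d15:-→d16:-→d17:-→d18:-→d19:-→d20:H3→d21:-→d22:-→d23:-→d24:H1  best=H1
  ? 73.101.122.4  path d0:-→d1:-→d2:-→d3:-→d4:-→d5:-→d6:-→d7:-→d8:-→d9:-→d10:-→d11:-→d12:-→d13:-→d14:-→d15:-→d16:-→d17:-→d18:-→d19:-→d20:H3→d21:-→d22:-→d23:-→d24:H1  best=H1
  + 159.48.0.0/12 (H0) depth=12
  del 159.48.0.0/12 (clear depth 12)
  + 0.0.0.0/0 (H1) depth=0
  ? 73.101.122.24  path d0:H1→d1:-→d2:-→d3:-→d4:-→d5:-→d6:-→d7:-→d8:-→d9:-→d10:-→d11:-→d12:-→d13:-→d14:-→d15:-→d16:-→d17:-→d18:-→d19:-→d20:H3→d21:-→d22:-→d23:-→d24:H1  best=H1
  ? 41.236.215.231  path d0:H1→d1:-  best=H1
  ? 73.101.122.53  path d0:H1→d1:-→d2:-→d3:-→d4:-→d5:-→d6:-→d7:-→d8:-→d9:-→d10:-→d11:-→d12:-→d13:-→d14:-→d15:-→d16:-→d17:-→d18:-→d19:-→d20:H3→d21:-→d22:-→d23:-→d24:H1  best=H1
  del 73.101.122.0/24 (clear depth 24)
  + 156.0.0.0/6 (H2) depth=6
  ? 156.0.0.22  path d0:H1→d1:-→d2:-→d3:-→d4:-→d5:-→d6:H2  best=H2
  ? 156.0.0.184  path d0:H1→d1:-→d2:-→d3:-→d4:-→d5:-→d6:H2  best=H2
  + 73.101.122.0/24 (H3) depth=24
  ? 73.101.122.4  path d0:H1→d1:-→d2:-→d3:-→d4:-→d5:-→d6:-→d7:-→d8:-→d9:-→d10:-→d11:-→d12:-→d13:-→d14:-→d15:-→d16:-→d17:-→d18:-→d19:-→d20:H3→d21:-→d22:-→d23:-→d24:H3  best=H3
  + 159.55.225.0/24 (H0) depth=24
  ? 73.101.114.207  path d0:H1→d1:-→d2:-→d3:-→d4:-→d5:-→d6:-→d7:-→d8:-→d9:-→d10:-→d11:-→d12:-→d13:-→d14:-→d15:-→d16:-→d17:-→d18:-→d19:-→d20:H3  best=H3
  + 159.55.225.64/28 (H0) depth=28
  ? 73.101.112.197  path d0:H1→d1:-→d2:-→d3:-→d4:-→d5:-→d6:-→d7:-→d8:-→d9:-→d10:-→d11:-→d12:-→d13:-→d14:-→d15:-→d16:-→d17:-→d18:-→d19:-→d20:H3  best=H3
  del 0.0.0.0/0 (clear depth 0)
  ? 159.55.225.0  path d0:-→d1:-→d2:-→d3:-→d4:-→d5:-→d6:H2→d7:-→d8:-→d9:-→d10:-→d11:-→d12:-→d13:-→d14:-→d15:-→d16:-→d17:-→d18:-→d19:-→d20:-→d21:-→d22:-→d23:-→d24:H0→d25:-  best=H0
  + 73.0.0.0/8 (H2) depth=8
  ? 156.0.43.155  path d0:-→d1:-→d2:-→d3:-→d4:-→d5:-→d6:H2  best=H2
  ? 156.0.0.2  path d0:-→d1:-→d2:-→d3:-→d4:-→d5:-→d6:H2  best=H2
  + 0.0.0.0/0 (H2) depth=0
  ? 156.114.243.206  path d0:H2→d1:-→d2:-→d3:-→d4:-→d5:-→d6:H2  best=H2
  ? 73.101.122.8  path d0:H2→d1:-→d2:-→d3:-→d4:-→d5:-→d6:-→d7:-→d8:H2→d9:-→d10:-→d11:-→d12:-→d13:-→d14:-→d15:-→d16:-→d17:-→d18:-→d19:-→d20:H3→d21:-→d22:-→d23:-→d24:H3  best=H3
  del 156.0.0.0/6 (clear depth 6)
  + 159.48.0.0/12 (H2) depth=12
  + 159.55.225.0/24 (H2) depth=24
  ? 23.45.37.80  path d0:H2→d1:-  best=H2
  ? 73.101.112.62  path d0:H2→d1:-→d2:-→d3:-→d4:-→d5:-→d6:-→d7:-→d8:H2→d9:-→d10:-→d11:-→d12:-→d13:-→d14:-→d15:-→d16:-→d17:-→d18:-→d19:-→d20:H3  best=H3
  + 159.55.224.0/20 (H1) depth=20
  ? 159.55.224.2  path d0:H2→d1:-→d2:-→d3:-→d4:-→d5:-→d6:-→d7:-→d8:-→d9:-→d10:-→d11:-→d12:H2→d13:-→d14:-→d15:-→d16:-→d17:-→d18:-→d19:-→d20:H1→d21:-→d22:-→d23:-  best=H1
  + 159.0.0.0/8 (H2) depth=8
  + 72.0.0.0/5 (H2) depth=5
  + 14.0.0.0/8 (H3) depth=8
  + 159.55.0.0/16 (H0) depth=16

== LOOKUPS ==
["H1","H1","H1","H1","H1","H2","H2","H3","H3","H3","H0","H2","H2","H2","H3","H2","H3","H1"]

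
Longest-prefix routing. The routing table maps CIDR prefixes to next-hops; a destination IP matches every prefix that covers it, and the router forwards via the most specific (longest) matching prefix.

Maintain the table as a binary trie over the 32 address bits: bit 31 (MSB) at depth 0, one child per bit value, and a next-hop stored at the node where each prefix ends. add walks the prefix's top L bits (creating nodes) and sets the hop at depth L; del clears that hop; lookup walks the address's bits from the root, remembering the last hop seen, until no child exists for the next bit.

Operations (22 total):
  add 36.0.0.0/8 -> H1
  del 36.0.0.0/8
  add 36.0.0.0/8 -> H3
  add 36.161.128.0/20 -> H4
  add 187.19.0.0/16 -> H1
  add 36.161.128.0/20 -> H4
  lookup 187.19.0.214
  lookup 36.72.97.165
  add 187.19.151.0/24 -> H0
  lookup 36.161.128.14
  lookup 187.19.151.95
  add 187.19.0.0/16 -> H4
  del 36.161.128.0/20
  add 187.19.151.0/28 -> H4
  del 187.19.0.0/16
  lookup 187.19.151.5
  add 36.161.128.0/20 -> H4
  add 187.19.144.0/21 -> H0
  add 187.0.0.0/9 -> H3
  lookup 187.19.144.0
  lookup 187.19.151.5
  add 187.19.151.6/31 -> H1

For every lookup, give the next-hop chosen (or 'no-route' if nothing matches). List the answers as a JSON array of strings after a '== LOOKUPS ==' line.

Apply in order:
  + 36.0.0.0/8 (H1) depth=8
  - 36.0.0.0/8 clear@8
  + 36.0.0.0/8 (H3) depth=8
  + 36.161.128.0/20 (H4) depth=20
  + 187.19.0.0/16 (H1) depth=16
  + 36.161.128.0/20 (H4) depth=20
  Q 187.19.0.214: descend 1011101100010011 ; hops seen [H1] ; pick H1
  Q 36.72.97.165: descend 00100100 ; hops seen [H3] ; pick H3
  + 187.19.151.0/24 (H0) depth=24
  Q 36.161.128.14: descend 00100100101000011000 ; hops seen [H3,H4] ; pick H4
  Q 187.19.151.95: descend 101110110001001110010111 ; hops seen [H1,H0] ; pick H0
  + 187.19.0.0/16 (H4) depth=16
  - 36.161.128.0/20 clear@20
  + 187.19.151.0/28 (H4) depth=28
  - 187.19.0.0/16 clear@16
  Q 187.19.151.5: descend 1011101100010011100101110000 ; hops seen [H0,H4] ; pick H4
  + 36.161.128.0/20 (H4) depth=20
  + 187.19.144.0/21 (H0) depth=21
  + 187.0.0.0/9 (H3) depth=9
  Q 187.19.144.0: descend 101110110001001110010 ; hops seen [H3,H0] ; pick H0
  Q 187.19.151.5: descend 1011101100010011100101110000 ; hops seen [H3,H0,H0,H4] ; pick H4
  + 187.19.151.6/31 (H1) depth=31

== LOOKUPS ==
["H1","H3","H4","H0","H4","H0","H4"]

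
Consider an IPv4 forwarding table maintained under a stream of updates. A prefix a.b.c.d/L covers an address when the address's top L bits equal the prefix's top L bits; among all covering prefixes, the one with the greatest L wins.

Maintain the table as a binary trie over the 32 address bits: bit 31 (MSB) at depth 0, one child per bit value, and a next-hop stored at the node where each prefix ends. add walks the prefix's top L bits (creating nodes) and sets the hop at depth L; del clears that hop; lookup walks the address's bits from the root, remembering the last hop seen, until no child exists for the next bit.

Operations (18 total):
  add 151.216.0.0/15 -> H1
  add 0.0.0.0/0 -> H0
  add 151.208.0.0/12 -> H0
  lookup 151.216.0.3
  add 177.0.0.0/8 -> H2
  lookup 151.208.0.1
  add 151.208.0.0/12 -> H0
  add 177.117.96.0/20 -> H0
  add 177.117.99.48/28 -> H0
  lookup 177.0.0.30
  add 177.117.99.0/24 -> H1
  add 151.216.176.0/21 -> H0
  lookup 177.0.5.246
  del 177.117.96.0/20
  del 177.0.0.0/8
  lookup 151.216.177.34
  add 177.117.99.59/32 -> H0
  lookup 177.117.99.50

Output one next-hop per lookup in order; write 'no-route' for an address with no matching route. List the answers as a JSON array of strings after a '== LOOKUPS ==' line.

Trace:
  + 151.216.0.0/15 (H1) depth=15
  + 0.0.0.0/0 (H0) depth=0
  + 151.208.0.0/12 (H0) depth=12
  Q 151.216.0.3: descend 100101111101100 ; hops seen [H0,H0,H1] ; pick H1
  + 177.0.0.0/8 (H2) depth=8
  Q 151.208.0.1: descend 100101111101 ; hops seen [H0,H0] ; pick H0
  + 151.208.0.0/12 (H0) depth=12
  + 177.117.96.0/20 (H0) depth=20
  + 177.117.99.48/28 (H0) depth=28
  Q 177.0.0.30: descend 101100010 ; hops seen [H0,H2] ; pick H2
  + 177.117.99.0/24 (H1) depth=24
  + 151.216.176.0/21 (H0) depth=21
  Q 177.0.5.246: descend 101100010 ; hops seen [H0,H2] ; pick H2
  del 177.117.96.0/20 (clear depth 20)
  del 177.0.0.0/8 (clear depth 8)
  Q 151.216.177.34: descend 100101111101100010110 ; hops seen [H0,H0,H1,H0] ; pick H0
  + 177.117.99.59/32 (H0) depth=32
  Q 177.117.99.50: descend 1011000101110101011000110011 ; hops seen [H0,H1,H0] ; pick H0

== LOOKUPS ==
["H1","H0","H2","H2","H0","H0"]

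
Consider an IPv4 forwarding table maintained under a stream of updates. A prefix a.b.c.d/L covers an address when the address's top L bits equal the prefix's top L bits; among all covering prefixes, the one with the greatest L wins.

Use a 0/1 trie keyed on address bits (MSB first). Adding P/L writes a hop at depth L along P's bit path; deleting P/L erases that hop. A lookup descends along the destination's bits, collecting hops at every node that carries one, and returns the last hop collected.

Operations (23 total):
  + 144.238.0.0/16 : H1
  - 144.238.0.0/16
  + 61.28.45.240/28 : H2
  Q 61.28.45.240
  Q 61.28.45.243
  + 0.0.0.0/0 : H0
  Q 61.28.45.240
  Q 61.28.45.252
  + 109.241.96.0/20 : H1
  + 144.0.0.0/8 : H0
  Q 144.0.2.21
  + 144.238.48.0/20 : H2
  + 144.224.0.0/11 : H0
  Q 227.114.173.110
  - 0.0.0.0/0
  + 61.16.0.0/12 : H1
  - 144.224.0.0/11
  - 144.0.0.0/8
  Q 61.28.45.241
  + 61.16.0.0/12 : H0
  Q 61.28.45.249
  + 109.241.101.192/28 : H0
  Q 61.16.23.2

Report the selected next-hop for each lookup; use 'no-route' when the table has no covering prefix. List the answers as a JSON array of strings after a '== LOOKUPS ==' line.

Apply in order:
  + 144.238.0.0/16 (H1) depth=16
  del 144.238.0.0/16 (clear depth 16)
  + 61.28.45.240/28 (H2) depth=28
  lookup 61.28.45.240: bits 0011110100011100001011011111 walk d0:-→d1:-→d2:-→d3:-→d4:-→d5:-→d6:-→d7:-→d8:-→d9:-→d10:-→d11:-→d12:-→d13:-→d14:-→d15:-→d16:-→d17:-→d18:-→d19:-→d20:-→d21:-→d22:-→d23:-→d24:-→d25:-→d26:-→d27:-→d28:H2 -> H2
  lookup 61.28.45.243: bits 0011110100011100001011011111 walk d0:-→d1:-→d2:-→d3:-→d4:-→d5:-→d6:-→d7:-→d8:-→d9:-→d10:-→d11:-→d12:-→d13:-→d14:-→d15:-→d16:-→d17:-→d18:-→d19:-→d20:-→d21:-→d22:-→d23:-→d24:-→d25:-→d26:-→d27:-→d28:H2 -> H2
  + 0.0.0.0/0 (H0) depth=0
  lookup 61.28.45.240: bits 0011110100011100001011011111 walk d0:H0→d1:-→d2:-→d3:-→d4:-→d5:-→d6:-→d7:-→d8:-→d9:-→d10:-→d11:-→d12:-→d13:-→d14:-→d15:-→d16:-→d17:-→d18:-→d19:-→d20:-→d21:-→d22:-→d23:-→d24:-→d25:-→d26:-→d27:-→d28:H2 -> H2
  lookup 61.28.45.252: bits 0011110100011100001011011111 walk d0:H0→d1:-→d2:-→d3:-→d4:-→d5:-→d6:-→d7:-→d8:-→d9:-→d10:-→d11:-→d12:-→d13:-→d14:-→d15:-→d16:-→d17:-→d18:-→d19:-→d20:-→d21:-→d22:-→d23:-→d24:-→d25:-→d26:-→d27:-→d28:H2 -> H2
  + 109.241.96.0/20 (H1) depth=20
  + 144.0.0.0/8 (H0) depth=8
  lookup 144.0.2.21: bits 10010000 walk d0:H0→d1:-→d2:-→d3:-→d4:-→d5:-→d6:-→d7:-→d8:H0 -> H0
  + 144.238.48.0/20 (H2) depth=20
  + 144.224.0.0/11 (H0) depth=11
  lookup 227.114.173.110: bits 1 walk d0:H0→d1:- -> H0
  del 0.0.0.0/0 (clear depth 0)
  + 61.16.0.0/12 (H1) depth=12
  del 144.224.0.0/11 (clear depth 11)
  del 144.0.0.0/8 (clear depth 8)
  lookup 61.28.45.241: bits 0011110100011100001011011111 walk d0:-→d1:-→d2:-→d3:-→d4:-→d5:-→d6:-→d7:-→d8:-→d9:-→d10:-→d11:-→d12:H1→d13:-→d14:-→d15:-→d16:-→d17:-→d18:-→d19:-→d20:-→d21:-→d22:-→d23:-→d24:-→d25:-→d26:-→d27:-→d28:H2 -> H2
  + 61.16.0.0/12 (H0) depth=12
  lookup 61.28.45.249: bits 0011110100011100001011011111 walk d0:-→d1:-→d2:-→d3:-→d4:-→d5:-→d6:-→d7:-→d8:-→d9:-→d10:-→d11:-→d12:H0→d13:-→d14:-→d15:-→d16:-→d17:-→d18:-→d19:-→d20:-→d21:-→d22:-→d23:-→d24:-→d25:-→d26:-→d27:-→d28:H2 -> H2
  + 109.241.101.192/28 (H0) depth=28
  lookup 61.16.23.2: bits 001111010001 walk d0:-→d1:-→d2:-→d3:-→d4:-→d5:-→d6:-→d7:-→d8:-→d9:-→d10:-→d11:-→d12:H0 -> H0

== LOOKUPS ==
["H2","H2","H2","H2","H0","H0","H2","H2","H0"]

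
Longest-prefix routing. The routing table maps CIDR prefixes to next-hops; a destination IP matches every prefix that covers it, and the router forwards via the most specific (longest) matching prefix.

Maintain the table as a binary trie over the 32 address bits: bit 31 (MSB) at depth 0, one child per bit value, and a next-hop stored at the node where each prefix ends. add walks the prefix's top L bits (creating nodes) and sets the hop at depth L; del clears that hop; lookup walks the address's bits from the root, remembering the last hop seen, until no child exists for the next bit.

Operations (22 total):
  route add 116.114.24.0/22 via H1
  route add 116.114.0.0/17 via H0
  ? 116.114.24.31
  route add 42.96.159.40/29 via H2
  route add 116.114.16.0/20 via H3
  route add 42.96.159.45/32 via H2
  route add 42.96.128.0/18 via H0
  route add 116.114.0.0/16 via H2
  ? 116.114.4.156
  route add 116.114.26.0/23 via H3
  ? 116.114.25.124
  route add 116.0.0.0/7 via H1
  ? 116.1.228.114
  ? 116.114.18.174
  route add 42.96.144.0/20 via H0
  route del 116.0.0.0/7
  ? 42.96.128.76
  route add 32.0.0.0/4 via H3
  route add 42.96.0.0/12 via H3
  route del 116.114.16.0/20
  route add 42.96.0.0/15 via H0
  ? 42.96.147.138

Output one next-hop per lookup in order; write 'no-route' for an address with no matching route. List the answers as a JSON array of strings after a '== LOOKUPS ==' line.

Trace:
  add 116.114.24.0/22 -> H1 at depth 22
  add 116.114.0.0/17 -> H0 at depth 17
  ? 116.114.24.31  path d0:-→d1:-→d2:-→d3:-→d4:-→d5:-→d6:-→d7:-→d8:-→d9:-→d10:-→d11:-→d12:-→d13:-→d14:-→d15:-→d16:-→d17:H0→d18:-→d19:-→d20:-→d21:-→d22:H1  best=H1
  add 42.96.159.40/29 -> H2 at depth 29
  add 116.114.16.0/20 -> H3 at depth 20
  add 42.96.159.45/32 -> H2 at depth 32
  add 42.96.128.0/18 -> H0 at depth 18
  add 116.114.0.0/16 -> H2 at depth 16
  ? 116.114.4.156  path d0:-→d1:-→d2:-→d3:-→d4:-→d5:-→d6:-→d7:-→d8:-→d9:-→d10:-→d11:-→d12:-→d13:-→d14:-→d15:-→d16:H2→d17:H0→d18:-→d19:-  best=H0
  add 116.114.26.0/23 -> H3 at depth 23
  ? 116.114.25.124  path d0:-→d1:-→d2:-→d3:-→d4:-→d5:-→d6:-→d7:-→d8:-→d9:-→d10:-→d11:-→d12:-→d13:-→d14:-→d15:-→d16:H2→d17:H0→d18:-→d19:-→d20:H3→d21:-→d22:H1  best=H1
  add 116.0.0.0/7 -> H1 at depth 7
  ? 116.1.228.114  path d0:-→d1:-→d2:-→d3:-→d4:-→d5:-→d6:-→d7:H1→d8:-→d9:-  best=H1
  ? 116.114.18.174  path d0:-→d1:-→d2:-→d3:-→d4:-→d5:-→d6:-→d7:H1→d8:-→d9:-→d10:-→d11:-→d12:-→d13:-→d14:-→d15:-→d16:H2→d17:H0→d18:-→d19:-→d20:H3  best=H3
  add 42.96.144.0/20 -> H0 at depth 20
  - 116.0.0.0/7 clear@7
  ? 42.96.128.76  path d0:-→d1:-→d2:-→d3:-→d4:-→d5:-→d6:-→d7:-→d8:-→d9:-→d10:-→d11:-→d12:-→d13:-→d14:-→d15:-→d16:-→d17:-→d18:H0→d19:-  best=H0
  add 32.0.0.0/4 -> H3 at depth 4
  add 42.96.0.0/12 -> H3 at depth 12
  - 116.114.16.0/20 clear@20
  add 42.96.0.0/15 -> H0 at depth 15
  ? 42.96.147.138  path d0:-→d1:-→d2:-→d3:-→d4:H3→d5:-→d6:-→d7:-→d8:-→d9:-→d10:-→d11:-→d12:H3→d13:-→d14:-→d15:H0→d16:-→d17:-→d18:H0→d19:-→d20:H0  best=H0

== LOOKUPS ==
["H1","H0","H1","H1","H3","H0","H0"]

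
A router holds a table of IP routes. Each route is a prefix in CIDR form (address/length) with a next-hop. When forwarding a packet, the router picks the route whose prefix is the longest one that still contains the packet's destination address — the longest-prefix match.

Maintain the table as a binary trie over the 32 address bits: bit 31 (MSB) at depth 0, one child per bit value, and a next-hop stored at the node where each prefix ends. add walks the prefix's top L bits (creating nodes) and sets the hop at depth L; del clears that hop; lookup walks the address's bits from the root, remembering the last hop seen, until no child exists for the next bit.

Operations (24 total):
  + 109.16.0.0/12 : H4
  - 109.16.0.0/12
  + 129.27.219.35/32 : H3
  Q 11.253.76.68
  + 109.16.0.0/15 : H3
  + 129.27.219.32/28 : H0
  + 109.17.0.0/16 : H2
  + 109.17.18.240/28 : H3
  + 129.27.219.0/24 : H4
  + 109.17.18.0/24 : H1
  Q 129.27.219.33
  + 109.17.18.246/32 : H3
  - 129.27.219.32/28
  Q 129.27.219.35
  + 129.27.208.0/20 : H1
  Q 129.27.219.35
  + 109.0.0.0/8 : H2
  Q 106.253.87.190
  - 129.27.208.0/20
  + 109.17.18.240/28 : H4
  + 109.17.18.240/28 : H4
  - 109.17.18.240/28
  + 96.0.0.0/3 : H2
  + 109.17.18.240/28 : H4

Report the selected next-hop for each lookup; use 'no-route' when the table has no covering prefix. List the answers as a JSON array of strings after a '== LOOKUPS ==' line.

Process each operation:
  add 109.16.0.0/12 -> H4 at depth 12
  del 109.16.0.0/12 (clear depth 12)
  add 129.27.219.35/32 -> H3 at depth 32
  lookup 11.253.76.68: bits 0 walk d0:-→d1:- -> no-route
  add 109.16.0.0/15 -> H3 at depth 15
  add 129.27.219.32/28 -> H0 at depth 28
  add 109.17.0.0/16 -> H2 at depth 16
  add 109.17.18.240/28 -> H3 at depth 28
  add 129.27.219.0/24 -> H4 at depth 24
  add 109.17.18.0/24 -> H1 at depth 24
  lookup 129.27.219.33: bits 100000010001101111011011001000 walk d0:-→d1:-→d2:-→d3:-→d4:-→d5:-→d6:-→d7:-→d8:-→d9:-→d10:-→d11:-→d12:-→d13:-→d14:-→d15:-→d16:-→d17:-→d18:-→d19:-→d20:-→d21:-→d22:-→d23:-→d24:H4→d25:-→d26:-→d27:-→d28:H0→d29:-→d30:- -> H0
  add 109.17.18.246/32 -> H3 at depth 32
  del 129.27.219.32/28 (clear depth 28)
  lookup 129.27.219.35: bits 10000001000110111101101100100011 walk d0:-→d1:-→d2:-→d3:-→d4:-→d5:-→d6:-→d7:-→d8:-→d9:-→d10:-→d11:-→d12:-→d13:-→d14:-→d15:-→d16:-→d17:-→d18:-→d19:-→d20:-→d21:-→d22:-→d23:-→d24:H4→d25:-→d26:-→d27:-→d28:-→d29:-→d30:-→d31:-→d32:H3 -> H3
  add 129.27.208.0/20 -> H1 at depth 20
  lookup 129.27.219.35: bits 10000001000110111101101100100011 walk d0:-→d1:-→d2:-→d3:-→d4:-→d5:-→d6:-→d7:-→d8:-→d9:-→d10:-→d11:-→d12:-→d13:-→d14:-→d15:-→d16:-→d17:-→d18:-→d19:-→d20:H1→d21:-→d22:-→d23:-→d24:H4→d25:-→d26:-→d27:-→d28:-→d29:-→d30:-→d31:-→d32:H3 -> H3
  add 109.0.0.0/8 -> H2 at depth 8
  lookup 106.253.87.190: bits 01101 walk d0:-→d1:-→d2:-→d3:-→d4:-→d5:- -> no-route
  del 129.27.208.0/20 (clear depth 20)
  add 109.17.18.240/28 -> H4 at depth 28
  add 109.17.18.240/28 -> H4 at depth 28
  del 109.17.18.240/28 (clear depth 28)
  add 96.0.0.0/3 -> H2 at depth 3
  add 109.17.18.240/28 -> H4 at depth 28

== LOOKUPS ==
["no-route","H0","H3","H3","no-route"]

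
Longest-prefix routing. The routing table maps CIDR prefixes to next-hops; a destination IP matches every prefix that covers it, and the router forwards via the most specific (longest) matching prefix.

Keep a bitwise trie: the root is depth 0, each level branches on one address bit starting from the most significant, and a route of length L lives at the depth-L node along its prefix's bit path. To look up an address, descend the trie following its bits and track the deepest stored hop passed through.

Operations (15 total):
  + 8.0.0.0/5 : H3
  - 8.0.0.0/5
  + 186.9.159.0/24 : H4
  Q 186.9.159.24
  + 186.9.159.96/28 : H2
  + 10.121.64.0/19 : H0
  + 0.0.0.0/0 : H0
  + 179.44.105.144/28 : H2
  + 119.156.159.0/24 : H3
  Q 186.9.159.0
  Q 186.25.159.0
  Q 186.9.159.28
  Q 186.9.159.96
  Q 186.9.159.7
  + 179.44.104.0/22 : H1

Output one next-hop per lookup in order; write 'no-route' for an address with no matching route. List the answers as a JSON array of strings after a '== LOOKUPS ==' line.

Apply in order:
  add 8.0.0.0/5 -> H3 at depth 5
  del 8.0.0.0/5 (clear depth 5)
  add 186.9.159.0/24 -> H4 at depth 24
  ? 186.9.159.24  path d0:-→d1:-→d2:-→d3:-→d4:-→d5:-→d6:-→d7:-→d8:-→d9:-→d10:-→d11:-→d12:-→d13:-→d14:-→d15:-→d16:-→d17:-→d18:-→d19:-→d20:-→d21:-→d22:-→d23:-→d24:H4  best=H4
  add 186.9.159.96/28 -> H2 at depth 28
  add 10.121.64.0/19 -> H0 at depth 19
  add 0.0.0.0/0 -> H0 at depth 0
  add 179.44.105.144/28 -> H2 at depth 28
  add 119.156.159.0/24 -> H3 at depth 24
  ? 186.9.159.0  path d0:H0→d1:-→d2:-→d3:-→d4:-→d5:-→d6:-→d7:-→d8:-→d9:-→d10:-→d11:-→d12:-→d13:-→d14:-→d15:-→d16:-→d17:-→d18:-→d19:-→d20:-→d21:-→d22:-→d23:-→d24:H4→d25:-  best=H4
  ? 186.25.159.0  path d0:H0→d1:-→d2:-→d3:-→d4:-→d5:-→d6:-→d7:-→d8:-→d9:-→d10:-→d11:-  best=H0
  ? 186.9.159.28  path d0:H0→d1:-→d2:-→d3:-→d4:-→d5:-→d6:-→d7:-→d8:-→d9:-→d10:-→d11:-→d12:-→d13:-→d14:-→d15:-→d16:-→d17:-→d18:-→d19:-→d20:-→d21:-→d22:-→d23:-→d24:H4→d25:-  best=H4
  ? 186.9.159.96  path d0:H0→d1:-→d2:-→d3:-→d4:-→d5:-→d6:-→d7:-→d8:-→d9:-→d10:-→d11:-→d12:-→d13:-→d14:-→d15:-→d16:-→d17:-→d18:-→d19:-→d20:-→d21:-→d22:-→d23:-→d24:H4→d25:-→d26:-→d27:-→d28:H2  best=H2
  ? 186.9.159.7  path d0:H0→d1:-→d2:-→d3:-→d4:-→d5:-→d6:-→d7:-→d8:-→d9:-→d10:-→d11:-→d12:-→d13:-→d14:-→d15:-→d16:-→d17:-→d18:-→d19:-→d20:-→d21:-→d22:-→d23:-→d24:H4→d25:-  best=H4
  add 179.44.104.0/22 -> H1 at depth 22

== LOOKUPS ==
["H4","H4","H0","H4","H2","H4"]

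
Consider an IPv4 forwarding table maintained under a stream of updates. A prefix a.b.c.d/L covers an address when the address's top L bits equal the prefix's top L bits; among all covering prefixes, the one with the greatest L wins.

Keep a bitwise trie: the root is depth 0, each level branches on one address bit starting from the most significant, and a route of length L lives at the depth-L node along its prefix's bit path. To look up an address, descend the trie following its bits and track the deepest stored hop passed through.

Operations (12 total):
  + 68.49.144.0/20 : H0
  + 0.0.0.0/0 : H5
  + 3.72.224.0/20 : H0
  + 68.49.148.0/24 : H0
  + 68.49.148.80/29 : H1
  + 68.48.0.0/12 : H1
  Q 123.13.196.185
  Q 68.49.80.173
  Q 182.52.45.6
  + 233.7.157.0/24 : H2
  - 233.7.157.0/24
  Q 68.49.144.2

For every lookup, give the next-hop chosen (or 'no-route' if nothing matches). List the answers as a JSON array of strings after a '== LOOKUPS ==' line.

Apply in order:
  add 68.49.144.0/20 -> H0 at depth 20
  add 0.0.0.0/0 -> H5 at depth 0
  add 3.72.224.0/20 -> H0 at depth 20
  add 68.49.148.0/24 -> H0 at depth 24
  add 68.49.148.80/29 -> H1 at depth 29
  add 68.48.0.0/12 -> H1 at depth 12
  ? 123.13.196.185  path d0:H5→d1:-→d2:-  best=H5
  ? 68.49.80.173  path d0:H5→d1:-→d2:-→d3:-→d4:-→d5:-→d6:-→d7:-→d8:-→d9:-→d10:-→d11:-→d12:H1→d13:-→d14:-→d15:-→d16:-  best=H1
  ? 182.52.45.6  path d0:H5  best=H5
  add 233.7.157.0/24 -> H2 at depth 24
  del 233.7.157.0/24 (clear depth 24)
  ? 68.49.144.2  path d0:H5→d1:-→d2:-→d3:-→d4:-→d5:-→d6:-→d7:-→d8:-→d9:-→d10:-→d11:-→d12:H1→d13:-→d14:-→d15:-→d16:-→d17:-→d18:-→d19:-→d20:H0→d21:-  best=H0

== LOOKUPS ==
["H5","H1","H5","H0"]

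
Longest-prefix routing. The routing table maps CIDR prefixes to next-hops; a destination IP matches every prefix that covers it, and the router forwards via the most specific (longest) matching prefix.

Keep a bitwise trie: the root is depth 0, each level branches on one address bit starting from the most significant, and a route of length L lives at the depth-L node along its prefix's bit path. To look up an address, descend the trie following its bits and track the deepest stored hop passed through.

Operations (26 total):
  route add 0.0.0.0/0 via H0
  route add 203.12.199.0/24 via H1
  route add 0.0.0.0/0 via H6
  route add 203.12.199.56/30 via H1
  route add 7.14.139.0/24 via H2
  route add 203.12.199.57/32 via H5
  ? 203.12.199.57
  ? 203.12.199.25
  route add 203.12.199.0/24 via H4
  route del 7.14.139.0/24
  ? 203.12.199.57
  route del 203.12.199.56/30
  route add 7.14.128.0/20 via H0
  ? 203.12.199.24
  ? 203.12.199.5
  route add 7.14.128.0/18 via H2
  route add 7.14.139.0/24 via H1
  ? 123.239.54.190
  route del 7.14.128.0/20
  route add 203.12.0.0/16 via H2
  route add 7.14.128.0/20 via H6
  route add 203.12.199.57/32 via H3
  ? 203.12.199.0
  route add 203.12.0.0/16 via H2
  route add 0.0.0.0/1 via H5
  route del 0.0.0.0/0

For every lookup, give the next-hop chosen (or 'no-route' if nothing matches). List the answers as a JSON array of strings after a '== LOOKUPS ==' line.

Trace:
  + 0.0.0.0/0 (H0) depth=0
  + 203.12.199.0/24 (H1) depth=24
  + 0.0.0.0/0 (H6) depth=0
  + 203.12.199.56/30 (H1) depth=30
  + 7.14.139.0/24 (H2) depth=24
  + 203.12.199.57/32 (H5) depth=32
  lookup 203.12.199.57: bits 11001011000011001100011100111001 walk d0:H6→d1:-→d2:-→d3:-→d4:-→d5:-→d6:-→d7:-→d8:-→d9:-→d10:-→d11:-→d12:-→d13:-→d14:-→d15:-→d16:-→d17:-→d18:-→d19:-→d20:-→d21:-→d22:-→d23:-→d24:H1→d25:-→d26:-→d27:-→d28:-→d29:-→d30:H1→d31:-→d32:H5 -> H5
  lookup 203.12.199.25: bits 11001011000011001100011100 walk d0:H6→d1:-→d2:-→d3:-→d4:-→d5:-→d6:-→d7:-→d8:-→d9:-→d10:-→d11:-→d12:-→d13:-→d14:-→d15:-→d16:-→d17:-→d18:-→d19:-→d20:-→d21:-→d22:-→d23:-→d24:H1→d25:-→d26:- -> H1
  + 203.12.199.0/24 (H4) depth=24
  del 7.14.139.0/24 (clear depth 24)
  lookup 203.12.199.57: bits 11001011000011001100011100111001 walk d0:H6→d1:-→d2:-→d3:-→d4:-→d5:-→d6:-→d7:-→d8:-→d9:-→d10:-→d11:-→d12:-→d13:-→d14:-→d15:-→d16:-→d17:-→d18:-→d19:-→d20:-→d21:-→d22:-→d23:-→d24:H4→d25:-→d26:-→d27:-→d28:-→d29:-→d30:H1→d31:-→d32:H5 -> H5
  del 203.12.199.56/30 (clear depth 30)
  + 7.14.128.0/20 (H0) depth=20
  lookup 203.12.199.24: bits 11001011000011001100011100 walk d0:H6→d1:-→d2:-→d3:-→d4:-→d5:-→d6:-→d7:-→d8:-→d9:-→d10:-→d11:-→d12:-→d13:-→d14:-→d15:-→d16:-→d17:-→d18:-→d19:-→d20:-→d21:-→d22:-→d23:-→d24:H4→d25:-→d26:- -> H4
  lookup 203.12.199.5: bits 11001011000011001100011100 walk d0:H6→d1:-→d2:-→d3:-→d4:-→d5:-→d6:-→d7:-→d8:-→d9:-→d10:-→d11:-→d12:-→d13:-→d14:-→d15:-→d16:-→d17:-→d18:-→d19:-→d20:-→d21:-→d22:-→d23:-→d24:H4→d25:-→d26:- -> H4
  + 7.14.128.0/18 (H2) depth=18
  + 7.14.139.0/24 (H1) depth=24
  lookup 123.239.54.190: bits 0 walk d0:H6→d1:- -> H6
  del 7.14.128.0/20 (clear depth 20)
  + 203.12.0.0/16 (H2) depth=16
  + 7.14.128.0/20 (H6) depth=20
  + 203.12.199.57/32 (H3) depth=32
  lookup 203.12.199.0: bits 11001011000011001100011100 walk d0:H6→d1:-→d2:-→d3:-→d4:-→d5:-→d6:-→d7:-→d8:-→d9:-→d10:-→d11:-→d12:-→d13:-→d14:-→d15:-→d16:H2→d17:-→d18:-→d19:-→d20:-→d21:-→d22:-→d23:-→d24:H4→d25:-→d26:- -> H4
  + 203.12.0.0/16 (H2) depth=16
  + 0.0.0.0/1 (H5) depth=1
  del 0.0.0.0/0 (clear depth 0)

== LOOKUPS ==
["H5","H1","H5","H4","H4","H6","H4"]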